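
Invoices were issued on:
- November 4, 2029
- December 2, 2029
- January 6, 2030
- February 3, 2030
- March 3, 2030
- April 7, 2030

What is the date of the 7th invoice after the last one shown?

Gaps: 28, 35, 28, 28, 35 days — a mix of 28 and 35. Every date is a Sunday.
Each is the 1st Sunday of its month.
May 2030 — 1st Sunday is May 5, 2030.
1st Sunday of June 2030: June 2, 2030.
1st Sunday of July 2030: July 7, 2030.
1st Sunday of August 2030: August 4, 2030.
September 2030 — 1st Sunday is September 1, 2030.
October 2030 — 1st Sunday is October 6, 2030.
November 2030 — 1st Sunday is November 3, 2030.

November 3, 2030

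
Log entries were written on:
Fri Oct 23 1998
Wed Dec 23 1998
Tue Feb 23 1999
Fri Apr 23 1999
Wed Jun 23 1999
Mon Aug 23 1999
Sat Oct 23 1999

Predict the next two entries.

Thu Dec 23 1999, Wed Feb 23 2000

Gaps: 61, 62, 59, 61, 61, 61 days — not constant. Every event is on the 23rd of the month.
Pattern: the 23rd of every 2 months.
December 1999: Thu Dec 23 1999.
Next: February 2000 → Wed Feb 23 2000.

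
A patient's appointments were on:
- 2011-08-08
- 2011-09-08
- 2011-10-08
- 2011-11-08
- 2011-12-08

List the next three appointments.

2012-01-08, 2012-02-08, 2012-03-08

The day-of-month is always 8 (31, 30, 31, 30 days between events).
So this recurs on the 8th of each month.
Next: January 2012 → 2012-01-08.
February 2012: 2012-02-08.
Next: March 2012 → 2012-03-08.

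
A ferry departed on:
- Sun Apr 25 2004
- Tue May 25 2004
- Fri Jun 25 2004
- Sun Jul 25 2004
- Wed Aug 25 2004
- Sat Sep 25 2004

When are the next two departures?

Mon Oct 25 2004, Thu Nov 25 2004

The day-of-month is always 25 (30, 31, 30, 31, 31 days between events).
So this recurs on the 25th of each month.
Next: October 2004 → Mon Oct 25 2004.
November 2004: Thu Nov 25 2004.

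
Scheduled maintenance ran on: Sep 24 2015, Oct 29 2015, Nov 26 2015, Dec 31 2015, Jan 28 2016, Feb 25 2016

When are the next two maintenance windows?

All Thursdays; the gaps (35, 28, 35, 28, 28) vary with month length.
This is the last Thursday of each month.
Last Thursday of March 2016: Mar 31 2016.
April 2016 ends with Thursday Apr 28 2016.

Mar 31 2016, Apr 28 2016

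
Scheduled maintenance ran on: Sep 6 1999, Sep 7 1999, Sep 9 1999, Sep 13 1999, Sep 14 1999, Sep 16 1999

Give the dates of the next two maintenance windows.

Every event lands on a Monday or Tuesday or Thursday (gaps cycle 1, 2, 4, 1, 2).
So the schedule is: every Monday, Tuesday and Thursday.
The following Monday is Sep 20 1999.
The following Tuesday is Sep 21 1999.

Sep 20 1999, Sep 21 1999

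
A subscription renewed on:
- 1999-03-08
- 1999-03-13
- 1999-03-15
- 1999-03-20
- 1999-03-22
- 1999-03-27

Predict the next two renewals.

1999-03-29, 1999-04-03

Every event lands on a Monday or Saturday (gaps cycle 5, 2, 5, 2, 5).
So the schedule is: every Monday and Saturday.
The following Monday is 1999-03-29.
Next Saturday: 1999-04-03.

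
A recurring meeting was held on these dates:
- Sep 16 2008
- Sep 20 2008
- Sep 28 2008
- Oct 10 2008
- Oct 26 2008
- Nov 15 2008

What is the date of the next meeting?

Dec 9 2008

Gaps: 4, 8, 12, 16, 20 days — each gap is 4 larger than the previous one.
Next gap: 24 days. Nov 15 2008 + 24 days = Dec 9 2008.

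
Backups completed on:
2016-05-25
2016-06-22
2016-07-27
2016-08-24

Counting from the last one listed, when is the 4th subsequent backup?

These are Wednesdays at 28- or 35-day spacing (28, 35, 28).
The pattern: 4th Wednesday of the month.
4th Wednesday of September 2016: 2016-09-28.
October 2016 — 4th Wednesday is 2016-10-26.
4th Wednesday of November 2016: 2016-11-23.
4th Wednesday of December 2016: 2016-12-28.

2016-12-28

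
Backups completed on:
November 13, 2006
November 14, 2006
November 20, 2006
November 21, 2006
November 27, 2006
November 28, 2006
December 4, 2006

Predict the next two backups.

The gap pattern 1, 6, 1, 6, 1, 6 repeats every 2 events.
These are the Mondays and Tuesdays of each week.
Next Tuesday: December 5, 2006.
Next Monday: December 11, 2006.

December 5, 2006; December 11, 2006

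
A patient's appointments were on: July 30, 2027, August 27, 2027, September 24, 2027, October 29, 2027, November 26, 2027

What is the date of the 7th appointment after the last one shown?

June 30, 2028

Every date is a Friday; gaps 28, 28, 35, 28 days.
Each is the last Friday of its month (at least one falls on the 29th or later, ruling out '4th Friday').
Last Friday of December 2027: December 31, 2027.
January 2028 ends with Friday January 28, 2028.
February 2028 ends with Friday February 25, 2028.
Last Friday of March 2028: March 31, 2028.
April 2028 ends with Friday April 28, 2028.
Last Friday of May 2028: May 26, 2028.
June 2028 ends with Friday June 30, 2028.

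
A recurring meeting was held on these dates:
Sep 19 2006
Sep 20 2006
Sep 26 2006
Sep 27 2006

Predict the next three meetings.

Oct 3 2006, Oct 4 2006, Oct 10 2006

Gaps: 1, 6, 1 days — not constant, but cyclic with period 2.
The events fall on every Tuesday and Wednesday.
Next Tuesday: Oct 3 2006.
The following Wednesday is Oct 4 2006.
The following Tuesday is Oct 10 2006.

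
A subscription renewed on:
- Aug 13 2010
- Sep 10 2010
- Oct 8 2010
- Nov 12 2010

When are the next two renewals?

These are Fridays at 28- or 35-day spacing (28, 28, 35).
The pattern: 2nd Friday of the month.
2nd Friday of December 2010: Dec 10 2010.
2nd Friday of January 2011: Jan 14 2011.

Dec 10 2010, Jan 14 2011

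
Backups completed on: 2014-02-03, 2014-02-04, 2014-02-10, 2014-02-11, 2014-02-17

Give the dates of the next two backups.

2014-02-18, 2014-02-24

Every event lands on a Monday or Tuesday (gaps cycle 1, 6, 1, 6).
So the schedule is: every Monday and Tuesday.
Next Tuesday: 2014-02-18.
Next Monday: 2014-02-24.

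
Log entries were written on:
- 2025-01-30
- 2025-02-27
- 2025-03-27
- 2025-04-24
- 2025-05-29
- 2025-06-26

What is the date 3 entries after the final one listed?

2025-09-25

Every date is a Thursday; gaps 28, 28, 28, 35, 28 days.
Each is the last Thursday of its month (at least one falls on the 29th or later, ruling out '4th Thursday').
July 2025 ends with Thursday 2025-07-31.
Last Thursday of August 2025: 2025-08-28.
Last Thursday of September 2025: 2025-09-25.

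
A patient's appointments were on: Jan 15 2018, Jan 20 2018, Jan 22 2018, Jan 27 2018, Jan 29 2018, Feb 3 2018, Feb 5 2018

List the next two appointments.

Feb 10 2018, Feb 12 2018

Every event lands on a Monday or Saturday (gaps cycle 5, 2, 5, 2, 5, 2).
So the schedule is: every Monday and Saturday.
Next Saturday: Feb 10 2018.
The following Monday is Feb 12 2018.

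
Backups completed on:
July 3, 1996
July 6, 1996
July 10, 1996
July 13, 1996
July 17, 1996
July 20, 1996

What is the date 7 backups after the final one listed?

August 14, 1996

Every event lands on a Wednesday or Saturday (gaps cycle 3, 4, 3, 4, 3).
So the schedule is: every Wednesday and Saturday.
The following Wednesday is July 24, 1996.
Next Saturday: July 27, 1996.
Next Wednesday: July 31, 1996.
The following Saturday is August 3, 1996.
Next Wednesday: August 7, 1996.
Next Saturday: August 10, 1996.
Next Wednesday: August 14, 1996.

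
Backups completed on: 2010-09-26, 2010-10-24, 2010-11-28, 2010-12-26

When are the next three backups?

2011-01-23, 2011-02-27, 2011-03-27

These are Sundays at 28- or 35-day spacing (28, 35, 28).
The pattern: 4th Sunday of the month.
4th Sunday of January 2011: 2011-01-23.
4th Sunday of February 2011: 2011-02-27.
4th Sunday of March 2011: 2011-03-27.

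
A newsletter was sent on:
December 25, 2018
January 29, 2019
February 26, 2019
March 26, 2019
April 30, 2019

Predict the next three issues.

All Tuesdays; the gaps (35, 28, 28, 35) vary with month length.
This is the last Tuesday of each month.
Last Tuesday of May 2019: May 28, 2019.
June 2019 ends with Tuesday June 25, 2019.
July 2019 ends with Tuesday July 30, 2019.

May 28, 2019; June 25, 2019; July 30, 2019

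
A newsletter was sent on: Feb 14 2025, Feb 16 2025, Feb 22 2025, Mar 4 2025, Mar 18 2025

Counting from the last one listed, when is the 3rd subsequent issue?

Gaps: 2, 6, 10, 14 days — each gap is 4 larger than the previous one.
Next gap: 18 days. Mar 18 2025 + 18 days = Apr 5 2025.
Next gap: 22 days. Apr 5 2025 + 22 days = Apr 27 2025.
Next gap: 26 days. Apr 27 2025 + 26 days = May 23 2025.

May 23 2025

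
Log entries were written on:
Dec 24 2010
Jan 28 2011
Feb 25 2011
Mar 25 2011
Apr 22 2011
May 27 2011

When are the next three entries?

Jun 24 2011, Jul 22 2011, Aug 26 2011

All dates are Fridays, 35, 28, 28, 28, 35 days apart.
Specifically, the 4th Friday of each month.
4th Friday of June 2011: Jun 24 2011.
4th Friday of July 2011: Jul 22 2011.
4th Friday of August 2011: Aug 26 2011.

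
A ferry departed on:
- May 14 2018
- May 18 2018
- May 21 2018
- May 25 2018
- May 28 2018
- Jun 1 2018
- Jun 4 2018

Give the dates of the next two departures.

Jun 8 2018, Jun 11 2018

Every event lands on a Monday or Friday (gaps cycle 4, 3, 4, 3, 4, 3).
So the schedule is: every Monday and Friday.
The following Friday is Jun 8 2018.
The following Monday is Jun 11 2018.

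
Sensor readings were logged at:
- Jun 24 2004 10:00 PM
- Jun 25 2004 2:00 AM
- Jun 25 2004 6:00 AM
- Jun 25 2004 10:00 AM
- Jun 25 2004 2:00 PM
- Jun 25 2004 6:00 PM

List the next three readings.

Jun 25 2004 10:00 PM, Jun 26 2004 2:00 AM, Jun 26 2004 6:00 AM

The interval is a steady 4 hours (4, 4, 4, 4, 4).
Jun 25 2004 6:00 PM + 4 h = Jun 25 2004 10:00 PM.
Jun 25 2004 10:00 PM + 4 h = Jun 26 2004 2:00 AM.
Jun 26 2004 2:00 AM + 4 h = Jun 26 2004 6:00 AM.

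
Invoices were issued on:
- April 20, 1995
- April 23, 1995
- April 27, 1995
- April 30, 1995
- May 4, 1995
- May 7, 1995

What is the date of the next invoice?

May 11, 1995

The gap pattern 3, 4, 3, 4, 3 repeats every 2 events.
These are the Thursdays and Sundays of each week.
The following Thursday is May 11, 1995.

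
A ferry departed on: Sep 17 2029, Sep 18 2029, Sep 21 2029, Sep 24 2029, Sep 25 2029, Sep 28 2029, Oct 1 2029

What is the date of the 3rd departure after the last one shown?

Gaps: 1, 3, 3, 1, 3, 3 days — not constant, but cyclic with period 3.
The events fall on every Monday, Tuesday and Friday.
Next Tuesday: Oct 2 2029.
The following Friday is Oct 5 2029.
The following Monday is Oct 8 2029.

Oct 8 2029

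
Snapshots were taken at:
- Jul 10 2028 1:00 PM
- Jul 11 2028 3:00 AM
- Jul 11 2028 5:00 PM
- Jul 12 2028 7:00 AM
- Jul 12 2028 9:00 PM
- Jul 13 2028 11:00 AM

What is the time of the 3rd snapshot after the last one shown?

Spacing: 14, 14, 14, 14, 14 h — constant 14 h.
Jul 13 2028 11:00 AM + 14 h = Jul 14 2028 1:00 AM.
Jul 14 2028 1:00 AM + 14 h = Jul 14 2028 3:00 PM.
Jul 14 2028 3:00 PM + 14 h = Jul 15 2028 5:00 AM.

Jul 15 2028 5:00 AM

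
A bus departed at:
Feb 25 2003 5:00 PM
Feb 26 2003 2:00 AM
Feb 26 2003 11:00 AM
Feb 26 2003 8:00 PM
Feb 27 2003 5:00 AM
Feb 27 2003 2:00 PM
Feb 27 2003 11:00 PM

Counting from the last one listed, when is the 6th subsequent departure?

Spacing: 9, 9, 9, 9, 9, 9 h — constant 9 h.
Feb 27 2003 11:00 PM + 9 h = Feb 28 2003 8:00 AM.
Feb 28 2003 8:00 AM + 9 h = Feb 28 2003 5:00 PM.
Feb 28 2003 5:00 PM + 9 h = Mar 1 2003 2:00 AM.
Mar 1 2003 2:00 AM + 9 h = Mar 1 2003 11:00 AM.
Mar 1 2003 11:00 AM + 9 h = Mar 1 2003 8:00 PM.
Mar 1 2003 8:00 PM + 9 h = Mar 2 2003 5:00 AM.

Mar 2 2003 5:00 AM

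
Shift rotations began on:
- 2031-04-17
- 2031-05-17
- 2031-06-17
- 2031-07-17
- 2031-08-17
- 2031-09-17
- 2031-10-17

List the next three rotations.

Each date is the 17th; the gaps (30, 31, 30, 31, 31, 30) track the month lengths.
The rule is the 17th of each month.
Next: November 2031 → 2031-11-17.
Next: December 2031 → 2031-12-17.
Next: January 2032 → 2032-01-17.

2031-11-17, 2031-12-17, 2032-01-17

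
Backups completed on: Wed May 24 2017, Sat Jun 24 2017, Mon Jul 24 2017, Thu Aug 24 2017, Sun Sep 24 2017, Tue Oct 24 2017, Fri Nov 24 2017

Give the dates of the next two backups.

Sun Dec 24 2017, Wed Jan 24 2018

Gaps: 31, 30, 31, 31, 30, 31 days — not constant. Every event is on the 24th of the month.
Pattern: the 24th of each month.
Next: December 2017 → Sun Dec 24 2017.
Next: January 2018 → Wed Jan 24 2018.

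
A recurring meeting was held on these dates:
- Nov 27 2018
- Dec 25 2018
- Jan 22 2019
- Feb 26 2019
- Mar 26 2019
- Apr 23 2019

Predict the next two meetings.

May 28 2019, Jun 25 2019

All dates are Tuesdays, 28, 28, 35, 28, 28 days apart.
Specifically, the 4th Tuesday of each month.
4th Tuesday of May 2019: May 28 2019.
4th Tuesday of June 2019: Jun 25 2019.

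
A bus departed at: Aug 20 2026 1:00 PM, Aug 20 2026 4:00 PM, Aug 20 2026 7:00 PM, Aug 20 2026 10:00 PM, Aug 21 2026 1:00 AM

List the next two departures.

Aug 21 2026 4:00 AM, Aug 21 2026 7:00 AM

Gaps: 3, 3, 3, 3 hours — each event is 3 hours after the previous one.
Aug 21 2026 1:00 AM + 3 h = Aug 21 2026 4:00 AM.
Aug 21 2026 4:00 AM + 3 h = Aug 21 2026 7:00 AM.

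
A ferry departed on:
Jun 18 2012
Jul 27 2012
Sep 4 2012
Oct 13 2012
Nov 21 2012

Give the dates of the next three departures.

Dec 30 2012, Feb 7 2013, Mar 18 2013

Every event comes 39 days after the last (39, 39, 39, 39).
Nov 21 2012 + 39 days = Dec 30 2012.
Dec 30 2012 + 39 days = Feb 7 2013.
Feb 7 2013 + 39 days = Mar 18 2013.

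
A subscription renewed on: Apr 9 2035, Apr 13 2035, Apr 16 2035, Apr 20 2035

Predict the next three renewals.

Apr 23 2035, Apr 27 2035, Apr 30 2035

Every event lands on a Monday or Friday (gaps cycle 4, 3, 4).
So the schedule is: every Monday and Friday.
Next Monday: Apr 23 2035.
Next Friday: Apr 27 2035.
The following Monday is Apr 30 2035.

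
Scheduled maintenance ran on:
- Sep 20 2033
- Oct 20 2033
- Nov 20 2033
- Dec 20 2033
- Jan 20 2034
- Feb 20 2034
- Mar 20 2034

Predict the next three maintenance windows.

Each date is the 20th; the gaps (30, 31, 30, 31, 31, 28) track the month lengths.
The rule is the 20th of each month.
April 2034: Apr 20 2034.
Next: May 2034 → May 20 2034.
Next: June 2034 → Jun 20 2034.

Apr 20 2034, May 20 2034, Jun 20 2034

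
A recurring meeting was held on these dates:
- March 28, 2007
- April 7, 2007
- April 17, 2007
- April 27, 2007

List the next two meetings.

Every event comes 10 days after the last (10, 10, 10).
April 27, 2007 + 10 days = May 7, 2007.
May 7, 2007 + 10 days = May 17, 2007.

May 7, 2007; May 17, 2007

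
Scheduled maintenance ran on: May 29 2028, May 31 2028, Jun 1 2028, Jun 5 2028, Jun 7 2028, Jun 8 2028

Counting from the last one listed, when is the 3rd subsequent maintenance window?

Jun 15 2028

The gap pattern 2, 1, 4, 2, 1 repeats every 3 events.
These are the Mondays, Wednesdays and Thursdays of each week.
Next Monday: Jun 12 2028.
The following Wednesday is Jun 14 2028.
The following Thursday is Jun 15 2028.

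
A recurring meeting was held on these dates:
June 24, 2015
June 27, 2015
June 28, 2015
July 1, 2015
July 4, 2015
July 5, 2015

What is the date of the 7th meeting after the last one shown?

July 22, 2015

The gap pattern 3, 1, 3, 3, 1 repeats every 3 events.
These are the Wednesdays, Saturdays and Sundays of each week.
Next Wednesday: July 8, 2015.
Next Saturday: July 11, 2015.
The following Sunday is July 12, 2015.
Next Wednesday: July 15, 2015.
Next Saturday: July 18, 2015.
Next Sunday: July 19, 2015.
The following Wednesday is July 22, 2015.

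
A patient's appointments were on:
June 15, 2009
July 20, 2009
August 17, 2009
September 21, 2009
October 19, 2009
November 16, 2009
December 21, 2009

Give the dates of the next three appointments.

January 18, 2010; February 15, 2010; March 15, 2010

These are Mondays at 28- or 35-day spacing (35, 28, 35, 28, 28, 35).
The pattern: 3rd Monday of the month.
3rd Monday of January 2010: January 18, 2010.
February 2010 — 3rd Monday is February 15, 2010.
3rd Monday of March 2010: March 15, 2010.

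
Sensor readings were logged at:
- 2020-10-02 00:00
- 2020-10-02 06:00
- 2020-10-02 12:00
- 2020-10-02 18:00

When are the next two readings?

2020-10-03 00:00, 2020-10-03 06:00

Spacing: 6, 6, 6 h — constant 6 h.
2020-10-02 18:00 + 6 h = 2020-10-03 00:00.
2020-10-03 00:00 + 6 h = 2020-10-03 06:00.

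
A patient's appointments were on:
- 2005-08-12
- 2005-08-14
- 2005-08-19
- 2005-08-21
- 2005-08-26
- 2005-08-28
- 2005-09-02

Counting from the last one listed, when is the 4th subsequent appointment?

The gap pattern 2, 5, 2, 5, 2, 5 repeats every 2 events.
These are the Fridays and Sundays of each week.
The following Sunday is 2005-09-04.
The following Friday is 2005-09-09.
Next Sunday: 2005-09-11.
Next Friday: 2005-09-16.

2005-09-16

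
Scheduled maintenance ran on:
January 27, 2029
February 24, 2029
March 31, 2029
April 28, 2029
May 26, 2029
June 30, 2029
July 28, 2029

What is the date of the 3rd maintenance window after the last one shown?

October 27, 2029

These are Saturdays with 28, 35, 28, 28, 35, 28-day gaps.
Each is the final Saturday of its month — March 31, 2029 is past the 28th, so '4th Saturday' doesn't fit.
Last Saturday of August 2029: August 25, 2029.
Last Saturday of September 2029: September 29, 2029.
October 2029 ends with Saturday October 27, 2029.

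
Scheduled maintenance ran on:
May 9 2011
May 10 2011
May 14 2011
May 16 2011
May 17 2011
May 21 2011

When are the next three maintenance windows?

The gap pattern 1, 4, 2, 1, 4 repeats every 3 events.
These are the Mondays, Tuesdays and Saturdays of each week.
Next Monday: May 23 2011.
Next Tuesday: May 24 2011.
Next Saturday: May 28 2011.

May 23 2011, May 24 2011, May 28 2011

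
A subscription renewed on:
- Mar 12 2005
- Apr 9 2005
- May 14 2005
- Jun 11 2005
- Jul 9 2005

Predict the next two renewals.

Aug 13 2005, Sep 10 2005

Gaps: 28, 35, 28, 28 days — a mix of 28 and 35. Every date is a Saturday.
Each is the 2nd Saturday of its month.
2nd Saturday of August 2005: Aug 13 2005.
September 2005 — 2nd Saturday is Sep 10 2005.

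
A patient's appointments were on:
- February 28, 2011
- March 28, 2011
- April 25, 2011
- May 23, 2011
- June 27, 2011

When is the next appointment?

These are Mondays at 28- or 35-day spacing (28, 28, 28, 35).
The pattern: 4th Monday of the month.
July 2011 — 4th Monday is July 25, 2011.

July 25, 2011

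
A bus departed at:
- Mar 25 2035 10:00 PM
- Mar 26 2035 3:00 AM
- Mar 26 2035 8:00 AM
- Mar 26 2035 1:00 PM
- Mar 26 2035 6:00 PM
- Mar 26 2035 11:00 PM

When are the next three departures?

Mar 27 2035 4:00 AM, Mar 27 2035 9:00 AM, Mar 27 2035 2:00 PM

Spacing: 5, 5, 5, 5, 5 h — constant 5 h.
Mar 26 2035 11:00 PM + 5 h = Mar 27 2035 4:00 AM.
Mar 27 2035 4:00 AM + 5 h = Mar 27 2035 9:00 AM.
Mar 27 2035 9:00 AM + 5 h = Mar 27 2035 2:00 PM.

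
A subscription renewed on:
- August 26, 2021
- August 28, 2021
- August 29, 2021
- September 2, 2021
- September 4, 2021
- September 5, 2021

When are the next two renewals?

The gap pattern 2, 1, 4, 2, 1 repeats every 3 events.
These are the Thursdays, Saturdays and Sundays of each week.
Next Thursday: September 9, 2021.
The following Saturday is September 11, 2021.

September 9, 2021; September 11, 2021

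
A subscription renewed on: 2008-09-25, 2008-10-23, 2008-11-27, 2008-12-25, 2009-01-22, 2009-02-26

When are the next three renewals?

2009-03-26, 2009-04-23, 2009-05-28

These are Thursdays at 28- or 35-day spacing (28, 35, 28, 28, 35).
The pattern: 4th Thursday of the month.
March 2009 — 4th Thursday is 2009-03-26.
April 2009 — 4th Thursday is 2009-04-23.
May 2009 — 4th Thursday is 2009-05-28.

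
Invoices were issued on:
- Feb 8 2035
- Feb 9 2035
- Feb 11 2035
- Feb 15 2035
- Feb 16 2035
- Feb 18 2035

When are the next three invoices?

The gap pattern 1, 2, 4, 1, 2 repeats every 3 events.
These are the Thursdays, Fridays and Sundays of each week.
The following Thursday is Feb 22 2035.
The following Friday is Feb 23 2035.
The following Sunday is Feb 25 2035.

Feb 22 2035, Feb 23 2035, Feb 25 2035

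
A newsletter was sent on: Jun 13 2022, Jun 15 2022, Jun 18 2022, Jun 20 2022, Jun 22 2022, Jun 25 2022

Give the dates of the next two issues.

Jun 27 2022, Jun 29 2022

Gaps: 2, 3, 2, 2, 3 days — not constant, but cyclic with period 3.
The events fall on every Monday, Wednesday and Saturday.
Next Monday: Jun 27 2022.
Next Wednesday: Jun 29 2022.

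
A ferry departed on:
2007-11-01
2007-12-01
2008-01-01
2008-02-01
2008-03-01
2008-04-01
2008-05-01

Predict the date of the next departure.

Each date is the 1st; the gaps (30, 31, 31, 29, 31, 30) track the month lengths.
The rule is the 1st of each month.
Next: June 2008 → 2008-06-01.

2008-06-01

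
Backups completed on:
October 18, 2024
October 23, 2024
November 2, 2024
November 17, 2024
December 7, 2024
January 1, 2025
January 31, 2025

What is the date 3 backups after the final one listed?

Intervals are 5, 10, 15, 20, 25, 30 days — an arithmetic progression with common difference 5.
Next gap: 35 days. January 31, 2025 + 35 days = March 7, 2025.
Next gap: 40 days. March 7, 2025 + 40 days = April 16, 2025.
Next gap: 45 days. April 16, 2025 + 45 days = May 31, 2025.

May 31, 2025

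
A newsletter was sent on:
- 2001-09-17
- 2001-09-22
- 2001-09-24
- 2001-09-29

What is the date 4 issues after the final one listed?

2001-10-13

Every event lands on a Monday or Saturday (gaps cycle 5, 2, 5).
So the schedule is: every Monday and Saturday.
The following Monday is 2001-10-01.
Next Saturday: 2001-10-06.
The following Monday is 2001-10-08.
Next Saturday: 2001-10-13.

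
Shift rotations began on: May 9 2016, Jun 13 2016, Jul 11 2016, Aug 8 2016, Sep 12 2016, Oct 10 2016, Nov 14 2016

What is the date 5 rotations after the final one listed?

All dates are Mondays, 35, 28, 28, 35, 28, 35 days apart.
Specifically, the 2nd Monday of each month.
December 2016 — 2nd Monday is Dec 12 2016.
2nd Monday of January 2017: Jan 9 2017.
2nd Monday of February 2017: Feb 13 2017.
March 2017 — 2nd Monday is Mar 13 2017.
2nd Monday of April 2017: Apr 10 2017.

Apr 10 2017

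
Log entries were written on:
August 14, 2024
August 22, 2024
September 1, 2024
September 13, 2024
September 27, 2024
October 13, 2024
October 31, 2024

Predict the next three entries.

November 20, 2024; December 12, 2024; January 5, 2025

Gaps: 8, 10, 12, 14, 16, 18 days — each gap is 2 larger than the previous one.
Next gap: 20 days. October 31, 2024 + 20 days = November 20, 2024.
Next gap: 22 days. November 20, 2024 + 22 days = December 12, 2024.
Next gap: 24 days. December 12, 2024 + 24 days = January 5, 2025.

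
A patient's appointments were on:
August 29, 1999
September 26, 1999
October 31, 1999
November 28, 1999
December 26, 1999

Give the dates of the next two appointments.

January 30, 2000; February 27, 2000

Every date is a Sunday; gaps 28, 35, 28, 28 days.
Each is the last Sunday of its month (at least one falls on the 29th or later, ruling out '4th Sunday').
Last Sunday of January 2000: January 30, 2000.
Last Sunday of February 2000: February 27, 2000.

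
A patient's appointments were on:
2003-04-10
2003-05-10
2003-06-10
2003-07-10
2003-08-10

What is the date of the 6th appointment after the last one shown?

Each date is the 10th; the gaps (30, 31, 30, 31) track the month lengths.
The rule is the 10th of each month.
Next: September 2003 → 2003-09-10.
Next: October 2003 → 2003-10-10.
November 2003: 2003-11-10.
Next: December 2003 → 2003-12-10.
January 2004: 2004-01-10.
February 2004: 2004-02-10.

2004-02-10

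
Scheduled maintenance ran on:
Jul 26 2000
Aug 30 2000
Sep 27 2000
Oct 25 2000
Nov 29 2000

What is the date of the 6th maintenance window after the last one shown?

Every date is a Wednesday; gaps 35, 28, 28, 35 days.
Each is the last Wednesday of its month (at least one falls on the 29th or later, ruling out '4th Wednesday').
December 2000 ends with Wednesday Dec 27 2000.
January 2001 ends with Wednesday Jan 31 2001.
February 2001 ends with Wednesday Feb 28 2001.
Last Wednesday of March 2001: Mar 28 2001.
April 2001 ends with Wednesday Apr 25 2001.
Last Wednesday of May 2001: May 30 2001.

May 30 2001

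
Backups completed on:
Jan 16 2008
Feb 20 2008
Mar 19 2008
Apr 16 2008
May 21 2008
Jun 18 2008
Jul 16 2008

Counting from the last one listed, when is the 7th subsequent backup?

Feb 18 2009

All dates are Wednesdays, 35, 28, 28, 35, 28, 28 days apart.
Specifically, the 3rd Wednesday of each month.
3rd Wednesday of August 2008: Aug 20 2008.
September 2008 — 3rd Wednesday is Sep 17 2008.
3rd Wednesday of October 2008: Oct 15 2008.
November 2008 — 3rd Wednesday is Nov 19 2008.
December 2008 — 3rd Wednesday is Dec 17 2008.
January 2009 — 3rd Wednesday is Jan 21 2009.
February 2009 — 3rd Wednesday is Feb 18 2009.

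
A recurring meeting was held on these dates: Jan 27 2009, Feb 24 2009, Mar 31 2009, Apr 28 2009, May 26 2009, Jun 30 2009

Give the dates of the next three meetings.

Jul 28 2009, Aug 25 2009, Sep 29 2009

All Tuesdays; the gaps (28, 35, 28, 28, 35) vary with month length.
This is the last Tuesday of each month.
Last Tuesday of July 2009: Jul 28 2009.
August 2009 ends with Tuesday Aug 25 2009.
Last Tuesday of September 2009: Sep 29 2009.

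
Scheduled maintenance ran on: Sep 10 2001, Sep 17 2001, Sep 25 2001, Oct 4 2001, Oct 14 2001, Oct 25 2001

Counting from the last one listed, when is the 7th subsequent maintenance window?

Intervals are 7, 8, 9, 10, 11 days — an arithmetic progression with common difference 1.
Next gap: 12 days. Oct 25 2001 + 12 days = Nov 6 2001.
Next gap: 13 days. Nov 6 2001 + 13 days = Nov 19 2001.
Next gap: 14 days. Nov 19 2001 + 14 days = Dec 3 2001.
Next gap: 15 days. Dec 3 2001 + 15 days = Dec 18 2001.
Next gap: 16 days. Dec 18 2001 + 16 days = Jan 3 2002.
Next gap: 17 days. Jan 3 2002 + 17 days = Jan 20 2002.
Next gap: 18 days. Jan 20 2002 + 18 days = Feb 7 2002.

Feb 7 2002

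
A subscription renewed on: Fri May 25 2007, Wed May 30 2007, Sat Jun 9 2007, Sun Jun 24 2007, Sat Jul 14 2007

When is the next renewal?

Wed Aug 8 2007

Gaps: 5, 10, 15, 20 days — each gap is 5 larger than the previous one.
Next gap: 25 days. Sat Jul 14 2007 + 25 days = Wed Aug 8 2007.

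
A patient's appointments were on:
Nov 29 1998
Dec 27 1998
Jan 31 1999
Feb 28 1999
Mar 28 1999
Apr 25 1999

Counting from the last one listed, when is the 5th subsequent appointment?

Sep 26 1999

Every date is a Sunday; gaps 28, 35, 28, 28, 28 days.
Each is the last Sunday of its month (at least one falls on the 29th or later, ruling out '4th Sunday').
Last Sunday of May 1999: May 30 1999.
June 1999 ends with Sunday Jun 27 1999.
July 1999 ends with Sunday Jul 25 1999.
Last Sunday of August 1999: Aug 29 1999.
Last Sunday of September 1999: Sep 26 1999.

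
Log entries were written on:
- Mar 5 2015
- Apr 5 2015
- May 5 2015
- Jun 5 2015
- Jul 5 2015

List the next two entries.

Aug 5 2015, Sep 5 2015

The day-of-month is always 5 (31, 30, 31, 30 days between events).
So this recurs on the 5th of each month.
August 2015: Aug 5 2015.
Next: September 2015 → Sep 5 2015.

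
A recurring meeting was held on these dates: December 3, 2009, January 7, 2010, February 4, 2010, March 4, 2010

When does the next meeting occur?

April 1, 2010

All dates are Thursdays, 35, 28, 28 days apart.
Specifically, the 1st Thursday of each month.
April 2010 — 1st Thursday is April 1, 2010.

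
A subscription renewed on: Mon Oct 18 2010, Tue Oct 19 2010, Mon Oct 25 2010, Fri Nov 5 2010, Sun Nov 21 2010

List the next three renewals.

Gaps: 1, 6, 11, 16 days — each gap is 5 larger than the previous one.
Next gap: 21 days. Sun Nov 21 2010 + 21 days = Sun Dec 12 2010.
Next gap: 26 days. Sun Dec 12 2010 + 26 days = Fri Jan 7 2011.
Next gap: 31 days. Fri Jan 7 2011 + 31 days = Mon Feb 7 2011.

Sun Dec 12 2010, Fri Jan 7 2011, Mon Feb 7 2011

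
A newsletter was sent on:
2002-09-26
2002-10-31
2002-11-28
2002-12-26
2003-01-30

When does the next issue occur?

These are Thursdays with 35, 28, 28, 35-day gaps.
Each is the final Thursday of its month — 2002-10-31 is past the 28th, so '4th Thursday' doesn't fit.
Last Thursday of February 2003: 2003-02-27.

2003-02-27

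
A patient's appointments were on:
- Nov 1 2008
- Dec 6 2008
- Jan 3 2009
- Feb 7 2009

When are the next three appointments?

Mar 7 2009, Apr 4 2009, May 2 2009

These are Saturdays at 28- or 35-day spacing (35, 28, 35).
The pattern: 1st Saturday of the month.
March 2009 — 1st Saturday is Mar 7 2009.
1st Saturday of April 2009: Apr 4 2009.
1st Saturday of May 2009: May 2 2009.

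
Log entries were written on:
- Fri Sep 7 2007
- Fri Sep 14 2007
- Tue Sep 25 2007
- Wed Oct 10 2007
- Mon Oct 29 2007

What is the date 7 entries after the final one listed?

The spacing grows by 4 each time: 7, 11, 15, 19 days.
Next gap: 23 days. Mon Oct 29 2007 + 23 days = Wed Nov 21 2007.
Next gap: 27 days. Wed Nov 21 2007 + 27 days = Tue Dec 18 2007.
Next gap: 31 days. Tue Dec 18 2007 + 31 days = Fri Jan 18 2008.
Next gap: 35 days. Fri Jan 18 2008 + 35 days = Fri Feb 22 2008.
Next gap: 39 days. Fri Feb 22 2008 + 39 days = Tue Apr 1 2008.
Next gap: 43 days. Tue Apr 1 2008 + 43 days = Wed May 14 2008.
Next gap: 47 days. Wed May 14 2008 + 47 days = Mon Jun 30 2008.

Mon Jun 30 2008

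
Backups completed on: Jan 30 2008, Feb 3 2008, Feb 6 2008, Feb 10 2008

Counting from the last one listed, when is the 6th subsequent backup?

The gap pattern 4, 3, 4 repeats every 2 events.
These are the Wednesdays and Sundays of each week.
The following Wednesday is Feb 13 2008.
The following Sunday is Feb 17 2008.
Next Wednesday: Feb 20 2008.
Next Sunday: Feb 24 2008.
Next Wednesday: Feb 27 2008.
Next Sunday: Mar 2 2008.

Mar 2 2008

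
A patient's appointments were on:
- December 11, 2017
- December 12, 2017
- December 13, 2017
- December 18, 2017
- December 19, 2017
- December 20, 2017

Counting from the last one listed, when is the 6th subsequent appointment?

Every event lands on a Monday or Tuesday or Wednesday (gaps cycle 1, 1, 5, 1, 1).
So the schedule is: every Monday, Tuesday and Wednesday.
Next Monday: December 25, 2017.
Next Tuesday: December 26, 2017.
The following Wednesday is December 27, 2017.
Next Monday: January 1, 2018.
Next Tuesday: January 2, 2018.
Next Wednesday: January 3, 2018.

January 3, 2018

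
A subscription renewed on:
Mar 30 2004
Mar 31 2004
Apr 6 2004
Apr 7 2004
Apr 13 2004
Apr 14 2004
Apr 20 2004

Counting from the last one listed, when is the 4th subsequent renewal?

Every event lands on a Tuesday or Wednesday (gaps cycle 1, 6, 1, 6, 1, 6).
So the schedule is: every Tuesday and Wednesday.
The following Wednesday is Apr 21 2004.
Next Tuesday: Apr 27 2004.
The following Wednesday is Apr 28 2004.
The following Tuesday is May 4 2004.

May 4 2004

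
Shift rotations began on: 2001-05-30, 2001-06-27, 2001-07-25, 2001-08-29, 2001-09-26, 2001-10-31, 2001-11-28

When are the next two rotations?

2001-12-26, 2002-01-30

All Wednesdays; the gaps (28, 28, 35, 28, 35, 28) vary with month length.
This is the last Wednesday of each month.
December 2001 ends with Wednesday 2001-12-26.
Last Wednesday of January 2002: 2002-01-30.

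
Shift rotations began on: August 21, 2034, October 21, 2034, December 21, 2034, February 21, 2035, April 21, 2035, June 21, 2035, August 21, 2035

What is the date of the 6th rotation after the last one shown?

The day-of-month is always 21 (61, 61, 62, 59, 61, 61 days between events).
So this recurs on the 21st of every 2 months.
Next: October 2035 → October 21, 2035.
December 2035: December 21, 2035.
February 2036: February 21, 2036.
Next: April 2036 → April 21, 2036.
Next: June 2036 → June 21, 2036.
Next: August 2036 → August 21, 2036.

August 21, 2036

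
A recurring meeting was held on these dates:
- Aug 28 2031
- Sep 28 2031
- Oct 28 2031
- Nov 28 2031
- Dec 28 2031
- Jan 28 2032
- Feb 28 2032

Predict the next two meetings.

Gaps: 31, 30, 31, 30, 31, 31 days — not constant. Every event is on the 28th of the month.
Pattern: the 28th of each month.
March 2032: Mar 28 2032.
Next: April 2032 → Apr 28 2032.

Mar 28 2032, Apr 28 2032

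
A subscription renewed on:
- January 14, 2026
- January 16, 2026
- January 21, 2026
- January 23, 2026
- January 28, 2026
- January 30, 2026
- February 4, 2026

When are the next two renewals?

February 6, 2026; February 11, 2026

Every event lands on a Wednesday or Friday (gaps cycle 2, 5, 2, 5, 2, 5).
So the schedule is: every Wednesday and Friday.
Next Friday: February 6, 2026.
Next Wednesday: February 11, 2026.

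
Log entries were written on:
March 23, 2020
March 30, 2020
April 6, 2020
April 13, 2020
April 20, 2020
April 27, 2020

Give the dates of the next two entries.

The spacing is 7, 7, 7, 7, 7 days — always 7 days.
April 27, 2020 + 7 days = May 4, 2020.
May 4, 2020 + 7 days = May 11, 2020.

May 4, 2020; May 11, 2020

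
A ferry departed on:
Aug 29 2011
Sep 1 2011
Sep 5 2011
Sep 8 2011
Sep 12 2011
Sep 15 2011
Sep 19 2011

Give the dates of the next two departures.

Every event lands on a Monday or Thursday (gaps cycle 3, 4, 3, 4, 3, 4).
So the schedule is: every Monday and Thursday.
The following Thursday is Sep 22 2011.
The following Monday is Sep 26 2011.

Sep 22 2011, Sep 26 2011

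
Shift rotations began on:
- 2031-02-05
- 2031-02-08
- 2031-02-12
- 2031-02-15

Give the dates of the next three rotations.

Every event lands on a Wednesday or Saturday (gaps cycle 3, 4, 3).
So the schedule is: every Wednesday and Saturday.
Next Wednesday: 2031-02-19.
Next Saturday: 2031-02-22.
The following Wednesday is 2031-02-26.

2031-02-19, 2031-02-22, 2031-02-26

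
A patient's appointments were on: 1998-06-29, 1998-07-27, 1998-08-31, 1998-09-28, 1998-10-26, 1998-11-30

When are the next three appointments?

1998-12-28, 1999-01-25, 1999-02-22

All Mondays; the gaps (28, 35, 28, 28, 35) vary with month length.
This is the last Monday of each month.
Last Monday of December 1998: 1998-12-28.
Last Monday of January 1999: 1999-01-25.
February 1999 ends with Monday 1999-02-22.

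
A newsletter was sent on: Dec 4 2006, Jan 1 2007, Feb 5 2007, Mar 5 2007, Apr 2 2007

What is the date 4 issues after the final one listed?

Aug 6 2007

Gaps: 28, 35, 28, 28 days — a mix of 28 and 35. Every date is a Monday.
Each is the 1st Monday of its month.
May 2007 — 1st Monday is May 7 2007.
June 2007 — 1st Monday is Jun 4 2007.
1st Monday of July 2007: Jul 2 2007.
1st Monday of August 2007: Aug 6 2007.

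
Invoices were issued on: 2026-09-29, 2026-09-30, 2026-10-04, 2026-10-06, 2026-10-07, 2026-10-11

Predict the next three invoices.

2026-10-13, 2026-10-14, 2026-10-18

Gaps: 1, 4, 2, 1, 4 days — not constant, but cyclic with period 3.
The events fall on every Tuesday, Wednesday and Sunday.
The following Tuesday is 2026-10-13.
The following Wednesday is 2026-10-14.
The following Sunday is 2026-10-18.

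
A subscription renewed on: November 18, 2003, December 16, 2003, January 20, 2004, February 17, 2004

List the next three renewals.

March 16, 2004; April 20, 2004; May 18, 2004

These are Tuesdays at 28- or 35-day spacing (28, 35, 28).
The pattern: 3rd Tuesday of the month.
3rd Tuesday of March 2004: March 16, 2004.
3rd Tuesday of April 2004: April 20, 2004.
3rd Tuesday of May 2004: May 18, 2004.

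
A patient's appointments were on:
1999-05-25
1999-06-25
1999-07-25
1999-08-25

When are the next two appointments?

1999-09-25, 1999-10-25

The day-of-month is always 25 (31, 30, 31 days between events).
So this recurs on the 25th of each month.
September 1999: 1999-09-25.
October 1999: 1999-10-25.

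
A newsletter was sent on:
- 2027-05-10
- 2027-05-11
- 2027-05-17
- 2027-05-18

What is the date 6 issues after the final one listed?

2027-06-08

Every event lands on a Monday or Tuesday (gaps cycle 1, 6, 1).
So the schedule is: every Monday and Tuesday.
Next Monday: 2027-05-24.
Next Tuesday: 2027-05-25.
Next Monday: 2027-05-31.
Next Tuesday: 2027-06-01.
Next Monday: 2027-06-07.
The following Tuesday is 2027-06-08.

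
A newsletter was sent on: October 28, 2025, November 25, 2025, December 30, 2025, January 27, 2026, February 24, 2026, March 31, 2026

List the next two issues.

April 28, 2026; May 26, 2026

Every date is a Tuesday; gaps 28, 35, 28, 28, 35 days.
Each is the last Tuesday of its month (at least one falls on the 29th or later, ruling out '4th Tuesday').
Last Tuesday of April 2026: April 28, 2026.
May 2026 ends with Tuesday May 26, 2026.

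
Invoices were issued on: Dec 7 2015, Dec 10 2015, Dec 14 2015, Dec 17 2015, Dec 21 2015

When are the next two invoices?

The gap pattern 3, 4, 3, 4 repeats every 2 events.
These are the Mondays and Thursdays of each week.
Next Thursday: Dec 24 2015.
The following Monday is Dec 28 2015.

Dec 24 2015, Dec 28 2015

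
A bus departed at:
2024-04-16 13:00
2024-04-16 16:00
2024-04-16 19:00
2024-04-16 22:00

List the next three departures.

2024-04-17 01:00, 2024-04-17 04:00, 2024-04-17 07:00

Spacing: 3, 3, 3 h — constant 3 h.
2024-04-16 22:00 + 3 h = 2024-04-17 01:00.
2024-04-17 01:00 + 3 h = 2024-04-17 04:00.
2024-04-17 04:00 + 3 h = 2024-04-17 07:00.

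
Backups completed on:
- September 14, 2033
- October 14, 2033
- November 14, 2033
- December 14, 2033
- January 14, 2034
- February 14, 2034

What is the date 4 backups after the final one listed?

June 14, 2034

Each date is the 14th; the gaps (30, 31, 30, 31, 31) track the month lengths.
The rule is the 14th of each month.
March 2034: March 14, 2034.
Next: April 2034 → April 14, 2034.
Next: May 2034 → May 14, 2034.
Next: June 2034 → June 14, 2034.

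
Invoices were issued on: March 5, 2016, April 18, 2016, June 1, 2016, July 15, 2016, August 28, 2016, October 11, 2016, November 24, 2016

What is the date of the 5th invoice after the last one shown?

July 2, 2017

The spacing is 44, 44, 44, 44, 44, 44 days — always 44 days.
November 24, 2016 + 44 days = January 7, 2017.
January 7, 2017 + 44 days = February 20, 2017.
February 20, 2017 + 44 days = April 5, 2017.
April 5, 2017 + 44 days = May 19, 2017.
May 19, 2017 + 44 days = July 2, 2017.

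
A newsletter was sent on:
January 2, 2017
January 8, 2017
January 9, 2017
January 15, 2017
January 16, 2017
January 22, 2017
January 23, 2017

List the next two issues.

Gaps: 6, 1, 6, 1, 6, 1 days — not constant, but cyclic with period 2.
The events fall on every Monday and Sunday.
The following Sunday is January 29, 2017.
Next Monday: January 30, 2017.

January 29, 2017; January 30, 2017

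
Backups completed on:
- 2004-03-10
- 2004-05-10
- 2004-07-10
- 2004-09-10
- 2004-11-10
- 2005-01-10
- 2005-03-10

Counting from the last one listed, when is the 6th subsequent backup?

2006-03-10

Each date is the 10th; the gaps (61, 61, 62, 61, 61, 59) track the month lengths.
The rule is the 10th of every 2 months.
May 2005: 2005-05-10.
Next: July 2005 → 2005-07-10.
September 2005: 2005-09-10.
November 2005: 2005-11-10.
Next: January 2006 → 2006-01-10.
March 2006: 2006-03-10.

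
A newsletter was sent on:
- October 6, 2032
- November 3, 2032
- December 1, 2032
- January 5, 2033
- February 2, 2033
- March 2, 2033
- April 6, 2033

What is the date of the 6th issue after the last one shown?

October 5, 2033

These are Wednesdays at 28- or 35-day spacing (28, 28, 35, 28, 28, 35).
The pattern: 1st Wednesday of the month.
May 2033 — 1st Wednesday is May 4, 2033.
1st Wednesday of June 2033: June 1, 2033.
1st Wednesday of July 2033: July 6, 2033.
August 2033 — 1st Wednesday is August 3, 2033.
September 2033 — 1st Wednesday is September 7, 2033.
October 2033 — 1st Wednesday is October 5, 2033.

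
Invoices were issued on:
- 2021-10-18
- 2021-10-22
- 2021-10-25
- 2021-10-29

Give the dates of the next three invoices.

2021-11-01, 2021-11-05, 2021-11-08

Gaps: 4, 3, 4 days — not constant, but cyclic with period 2.
The events fall on every Monday and Friday.
The following Monday is 2021-11-01.
The following Friday is 2021-11-05.
Next Monday: 2021-11-08.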